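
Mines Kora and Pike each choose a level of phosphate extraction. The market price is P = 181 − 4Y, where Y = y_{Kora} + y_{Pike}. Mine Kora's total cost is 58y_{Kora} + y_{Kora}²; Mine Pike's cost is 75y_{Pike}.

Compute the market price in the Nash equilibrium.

110.5

Mine Kora's profit: π = y_{Kora}(181 − 4(y_{Kora} + y_{Pike})) − 58y_{Kora} − y_{Kora}².
∂π/∂y_{Kora} = 123 − 10y_{Kora} − 4y_{Pike} = 0, so y_{Kora} = 12.3 − 0.4y_{Pike}.
For Pike: ∂π/∂y_{Pike} = 106 − 8y_{Pike} − 4y_{Kora} = 0 ⇒ y_{Pike} = 13.25 − 0.5y_{Kora}.
Substituting the second reaction function into the first: y_{Kora} = 12.3 − 0.4(13.25 − 0.5y_{Kora}), which gives 0.8y_{Kora} = 7 ⇒ y_{Kora} = 8.75.
Then y_{Pike} = 13.25 − 0.5·8.75 = 8.875.
Equilibrium price: P = 181 − 4·17.625 = 110.5.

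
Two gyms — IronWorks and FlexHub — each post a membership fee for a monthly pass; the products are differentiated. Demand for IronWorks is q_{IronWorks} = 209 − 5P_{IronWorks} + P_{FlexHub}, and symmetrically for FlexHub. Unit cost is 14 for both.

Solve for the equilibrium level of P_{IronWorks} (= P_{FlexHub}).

31

IronWorks's profit: π = (P_{IronWorks} − 14)(209 − 5P_{IronWorks} + P_{FlexHub}).
∂π/∂P_{IronWorks} = 279 − 10P_{IronWorks} + P_{FlexHub} = 0 ⇒ P_{IronWorks} = 27.9 + 0.1P_{FlexHub}.
The game is symmetric, so in equilibrium P_{FlexHub} = P_{IronWorks}: the reaction function gives 0.9P_{IronWorks} = 27.9, hence P_{IronWorks} = 31.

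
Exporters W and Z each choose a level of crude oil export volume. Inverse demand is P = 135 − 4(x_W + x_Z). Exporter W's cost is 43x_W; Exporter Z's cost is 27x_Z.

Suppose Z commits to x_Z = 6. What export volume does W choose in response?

Exporter W's profit: π = x_W(135 − 4(x_W + x_Z)) − 43x_W.
∂π/∂x_W = 92 − 8x_W − 4x_Z = 0, so x_W = 11.5 − 0.5x_Z.
At x_Z = 6: x_W = 11.5 − 0.5·6 = 8.5.

8.5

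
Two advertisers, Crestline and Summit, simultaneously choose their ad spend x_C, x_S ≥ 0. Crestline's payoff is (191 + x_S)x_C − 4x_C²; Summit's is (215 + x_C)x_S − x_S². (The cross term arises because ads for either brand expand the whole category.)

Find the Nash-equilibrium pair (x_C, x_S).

Expanding Crestline's payoff: 191x_C + x_Sx_C − 4x_C².
∂π/∂x_C = 191 + x_S − 8x_C = 0, so x_C = 23.875 + 0.125x_S.
Likewise for Summit: x_S = 107.5 + 0.5x_C.
Substituting the second reaction function into the first: x_C = 23.875 + 0.125(107.5 + 0.5x_C), which gives 0.9375x_C = 37.3125 ⇒ x_C = 39.8.
Then x_S = 107.5 + 0.5·39.8 = 127.4.

39.8, 127.4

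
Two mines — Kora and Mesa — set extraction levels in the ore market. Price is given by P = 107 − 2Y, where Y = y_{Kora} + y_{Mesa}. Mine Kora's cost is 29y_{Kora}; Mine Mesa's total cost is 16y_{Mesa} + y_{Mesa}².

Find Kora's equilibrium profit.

408.98

Mine Kora's profit: π = y_{Kora}(107 − 2(y_{Kora} + y_{Mesa})) − 29y_{Kora}.
∂π/∂y_{Kora} = 78 − 4y_{Kora} − 2y_{Mesa} = 0, so y_{Kora} = 19.5 − 0.5y_{Mesa}.
For Mesa: ∂π/∂y_{Mesa} = 91 − 6y_{Mesa} − 2y_{Kora} = 0 ⇒ y_{Mesa} = 91/6 − (1/3)y_{Kora}.
Substituting the second reaction function into the first: y_{Kora} = 19.5 − 0.5(91/6 − (1/3)y_{Kora}), which gives (5/6)y_{Kora} = 143/12 ⇒ y_{Kora} = 14.3.
Then y_{Mesa} = 91/6 − (1/3)·14.3 = 10.4.
Price P = 107 − 2·24.7 = 57.6.
Kora's profit: (57.6 − 29)·14.3 = 408.98.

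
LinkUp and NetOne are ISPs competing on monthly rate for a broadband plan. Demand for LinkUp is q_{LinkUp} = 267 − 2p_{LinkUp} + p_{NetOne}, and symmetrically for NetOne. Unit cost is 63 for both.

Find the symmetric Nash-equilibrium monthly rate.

LinkUp's profit: π = (p_{LinkUp} − 63)(267 − 2p_{LinkUp} + p_{NetOne}).
∂π/∂p_{LinkUp} = 393 − 4p_{LinkUp} + p_{NetOne} = 0 ⇒ p_{LinkUp} = 98.25 + 0.25p_{NetOne}.
By symmetry p_{NetOne} = p_{LinkUp}; substituting into the reaction function, 0.75p_{LinkUp} = 98.25 and p_{LinkUp} = 131.

131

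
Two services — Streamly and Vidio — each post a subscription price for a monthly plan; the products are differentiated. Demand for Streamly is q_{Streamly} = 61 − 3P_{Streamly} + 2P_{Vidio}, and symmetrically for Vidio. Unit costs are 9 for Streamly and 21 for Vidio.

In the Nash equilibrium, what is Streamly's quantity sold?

45.75

Streamly's profit: π = (P_{Streamly} − 9)(61 − 3P_{Streamly} + 2P_{Vidio}).
∂π/∂P_{Streamly} = 88 − 6P_{Streamly} + 2P_{Vidio} = 0 ⇒ P_{Streamly} = 44/3 + (1/3)P_{Vidio}.
Similarly P_{Vidio} = 62/3 + (1/3)P_{Streamly}.
Plugging P_{Vidio} into Streamly's best response: P_{Streamly} = 44/3 + (1/3)(62/3 + (1/3)P_{Streamly}) ⇒ (8/9)P_{Streamly} = 194/9, so P_{Streamly} = 24.25.
Then P_{Vidio} = 62/3 + (1/3)·24.25 = 28.75.
q_{Streamly} = 61 − 3·24.25 + 2·28.75 = 45.75.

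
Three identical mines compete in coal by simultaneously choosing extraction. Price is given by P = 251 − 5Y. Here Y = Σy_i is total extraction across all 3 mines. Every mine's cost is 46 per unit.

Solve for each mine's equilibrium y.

A representative mine's profit is π_i = y_i(251 − 5Y) − 46y_i, with Y = y_i + Σ_{j≠i} y_j.
First-order condition: 205 − 10y_i − 5Σ_{j≠i} y_j = 0.
With identical mines, set every y_j = y: then 205 − 10y − 10y = 0, i.e. y = 205/20 = 10.25.

10.25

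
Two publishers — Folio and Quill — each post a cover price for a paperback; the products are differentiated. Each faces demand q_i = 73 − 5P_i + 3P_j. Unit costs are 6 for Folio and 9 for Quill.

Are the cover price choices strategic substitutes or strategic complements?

Folio's profit: π = (P_{Folio} − 6)(73 − 5P_{Folio} + 3P_{Quill}).
∂π/∂P_{Folio} = 103 − 10P_{Folio} + 3P_{Quill} = 0 ⇒ P_{Folio} = 10.3 + 0.3P_{Quill}.
The best-response slope dP_{Folio}/dP_{Quill} = 0.3 > 0: the reaction function is upward-sloping, so the choices are strategic complements.

strategic complements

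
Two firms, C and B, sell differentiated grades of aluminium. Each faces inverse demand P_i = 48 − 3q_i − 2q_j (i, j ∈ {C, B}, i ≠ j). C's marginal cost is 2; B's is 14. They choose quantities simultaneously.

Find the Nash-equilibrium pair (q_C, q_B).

Firm C's profit: π = q_C(48 − 3q_C − 2q_B) − 2q_C.
∂π/∂q_C = 46 − 6q_C − 2q_B = 0 ⇒ q_C = 23/3 − (1/3)q_B.
Similarly q_B = 17/3 − (1/3)q_C.
Substituting the second reaction function into the first: q_C = 23/3 − (1/3)(17/3 − (1/3)q_C), which gives (8/9)q_C = 52/9 ⇒ q_C = 6.5.
Then q_B = 17/3 − (1/3)·6.5 = 3.5.

6.5, 3.5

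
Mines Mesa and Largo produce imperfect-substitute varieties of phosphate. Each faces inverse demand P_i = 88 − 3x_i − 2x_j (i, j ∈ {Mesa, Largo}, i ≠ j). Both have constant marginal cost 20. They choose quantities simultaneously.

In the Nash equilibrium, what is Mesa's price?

45.5

Mine Mesa's profit: π = x_{Mesa}(88 − 3x_{Mesa} − 2x_{Largo}) − 20x_{Mesa}.
∂π/∂x_{Mesa} = 68 − 6x_{Mesa} − 2x_{Largo} = 0 ⇒ x_{Mesa} = 34/3 − (1/3)x_{Largo}.
By symmetry x_{Largo} = x_{Mesa}; substituting into the reaction function, (4/3)x_{Mesa} = 34/3 and x_{Mesa} = 8.5.
P_{Mesa} = 88 − 3·8.5 − 2·8.5 = 45.5.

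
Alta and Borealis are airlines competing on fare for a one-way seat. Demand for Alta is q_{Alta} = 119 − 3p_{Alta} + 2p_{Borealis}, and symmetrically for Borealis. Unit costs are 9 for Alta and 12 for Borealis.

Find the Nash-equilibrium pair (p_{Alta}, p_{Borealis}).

37.0625, 38.1875

Alta's profit: π = (p_{Alta} − 9)(119 − 3p_{Alta} + 2p_{Borealis}).
∂π/∂p_{Alta} = 146 − 6p_{Alta} + 2p_{Borealis} = 0 ⇒ p_{Alta} = 73/3 + (1/3)p_{Borealis}.
Similarly p_{Borealis} = 155/6 + (1/3)p_{Alta}.
Substituting the second reaction function into the first: p_{Alta} = 73/3 + (1/3)(155/6 + (1/3)p_{Alta}), which gives (8/9)p_{Alta} = 593/18 ⇒ p_{Alta} = 37.0625.
Then p_{Borealis} = 155/6 + (1/3)·37.0625 = 38.1875.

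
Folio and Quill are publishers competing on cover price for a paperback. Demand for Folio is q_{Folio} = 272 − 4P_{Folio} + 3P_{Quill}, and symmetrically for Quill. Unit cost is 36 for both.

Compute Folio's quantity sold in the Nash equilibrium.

188.8

Folio's profit: π = (P_{Folio} − 36)(272 − 4P_{Folio} + 3P_{Quill}).
∂π/∂P_{Folio} = 416 − 8P_{Folio} + 3P_{Quill} = 0 ⇒ P_{Folio} = 52 + 0.375P_{Quill}.
The game is symmetric, so in equilibrium P_{Quill} = P_{Folio}: the reaction function gives 0.625P_{Folio} = 52, hence P_{Folio} = 83.2.
q_{Folio} = 272 − 4·83.2 + 3·83.2 = 188.8.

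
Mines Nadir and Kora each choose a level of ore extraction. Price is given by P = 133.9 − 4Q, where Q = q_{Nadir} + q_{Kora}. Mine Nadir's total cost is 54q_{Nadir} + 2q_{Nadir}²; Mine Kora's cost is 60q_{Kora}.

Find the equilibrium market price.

Mine Nadir's profit: π = q_{Nadir}(133.9 − 4(q_{Nadir} + q_{Kora})) − 54q_{Nadir} − 2q_{Nadir}².
∂π/∂q_{Nadir} = 79.9 − 12q_{Nadir} − 4q_{Kora} = 0, so q_{Nadir} = 799/120 − (1/3)q_{Kora}.
For Kora: ∂π/∂q_{Kora} = 73.9 − 8q_{Kora} − 4q_{Nadir} = 0 ⇒ q_{Kora} = 9.2375 − 0.5q_{Nadir}.
Solving the two reaction functions simultaneously: (1 − (−1/3)(−0.5))q_{Nadir} = 799/120 − (1/3)·9.2375, so (5/6)q_{Nadir} = 859/240 and q_{Nadir} = 4.295.
Then q_{Kora} = 9.2375 − 0.5·4.295 = 7.09.
Equilibrium price: P = 133.9 − 4·11.385 = 88.36.

88.36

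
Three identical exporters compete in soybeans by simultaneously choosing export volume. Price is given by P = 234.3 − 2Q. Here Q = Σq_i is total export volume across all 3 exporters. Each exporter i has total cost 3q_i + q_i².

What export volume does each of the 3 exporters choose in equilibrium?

A representative exporter's profit is π_i = q_i(234.3 − 2Q) − 3q_i − q_i², with Q = q_i + Σ_{j≠i} q_j.
First-order condition: 231.3 − 6q_i − 2Σ_{j≠i} q_j = 0.
In a symmetric equilibrium every exporter chooses the same q, so Σ_{j≠i} q_j = 2q. The condition becomes 231.3 − 10q = 0, giving q = 231.3/10 = 23.13.

23.13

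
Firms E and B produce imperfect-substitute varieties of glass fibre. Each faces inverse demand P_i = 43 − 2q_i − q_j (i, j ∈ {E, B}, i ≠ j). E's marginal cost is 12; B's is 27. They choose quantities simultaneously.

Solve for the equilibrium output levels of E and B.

7.2, 2.2

Firm E's profit: π = q_E(43 − 2q_E − q_B) − 12q_E.
∂π/∂q_E = 31 − 4q_E − q_B = 0 ⇒ q_E = 7.75 − 0.25q_B.
Similarly q_B = 4 − 0.25q_E.
Solving the two reaction functions simultaneously: (1 − (−0.25)(−0.25))q_E = 7.75 − 0.25·4, so 0.9375q_E = 6.75 and q_E = 7.2.
Then q_B = 4 − 0.25·7.2 = 2.2.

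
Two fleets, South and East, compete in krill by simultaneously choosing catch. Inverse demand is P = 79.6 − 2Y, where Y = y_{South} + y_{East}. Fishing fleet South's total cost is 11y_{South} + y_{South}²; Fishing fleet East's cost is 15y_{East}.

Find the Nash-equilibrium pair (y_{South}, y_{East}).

7.26, 12.52

Fishing fleet South's profit: π = y_{South}(79.6 − 2(y_{South} + y_{East})) − 11y_{South} − y_{South}².
∂π/∂y_{South} = 68.6 − 6y_{South} − 2y_{East} = 0, so y_{South} = 343/30 − (1/3)y_{East}.
For East: ∂π/∂y_{East} = 64.6 − 4y_{East} − 2y_{South} = 0 ⇒ y_{East} = 16.15 − 0.5y_{South}.
Substituting the second reaction function into the first: y_{South} = 343/30 − (1/3)(16.15 − 0.5y_{South}), which gives (5/6)y_{South} = 6.05 ⇒ y_{South} = 7.26.
Then y_{East} = 16.15 − 0.5·7.26 = 12.52.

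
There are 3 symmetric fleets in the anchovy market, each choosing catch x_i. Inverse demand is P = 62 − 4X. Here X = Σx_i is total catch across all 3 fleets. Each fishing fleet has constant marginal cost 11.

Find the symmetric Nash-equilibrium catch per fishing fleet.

3.1875

A representative fishing fleet's profit is π_i = x_i(62 − 4X) − 11x_i, with X = x_i + Σ_{j≠i} x_j.
First-order condition: 51 − 8x_i − 4Σ_{j≠i} x_j = 0.
With identical fishing fleets, set every x_j = x: then 51 − 8x − 8x = 0, i.e. x = 51/16 = 3.1875.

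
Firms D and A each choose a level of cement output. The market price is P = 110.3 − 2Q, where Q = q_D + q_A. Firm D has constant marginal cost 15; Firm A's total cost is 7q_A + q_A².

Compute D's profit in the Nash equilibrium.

666.8552

Firm D's profit: π = q_D(110.3 − 2(q_D + q_A)) − 15q_D.
∂π/∂q_D = 95.3 − 4q_D − 2q_A = 0, so q_D = 23.825 − 0.5q_A.
For A: ∂π/∂q_A = 103.3 − 6q_A − 2q_D = 0 ⇒ q_A = 1033/60 − (1/3)q_D.
Solving the two reaction functions simultaneously: (1 − (−0.5)(−1/3))q_D = 23.825 − 0.5·(1033/60), so (5/6)q_D = 913/60 and q_D = 18.26.
Then q_A = 1033/60 − (1/3)·18.26 = 11.13.
Price P = 110.3 − 2·29.39 = 51.52.
D's profit: (51.52 − 15)·18.26 = 666.8552.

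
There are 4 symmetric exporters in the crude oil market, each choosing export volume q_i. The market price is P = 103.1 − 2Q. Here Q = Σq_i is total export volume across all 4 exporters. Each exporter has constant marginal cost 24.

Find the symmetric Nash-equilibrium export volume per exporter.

A representative exporter's profit is π_i = q_i(103.1 − 2Q) − 24q_i, with Q = q_i + Σ_{j≠i} q_j.
First-order condition: 79.1 − 4q_i − 2Σ_{j≠i} q_j = 0.
In a symmetric equilibrium every exporter chooses the same q, so Σ_{j≠i} q_j = 3q. The condition becomes 79.1 − 10q = 0, giving q = 79.1/10 = 7.91.

7.91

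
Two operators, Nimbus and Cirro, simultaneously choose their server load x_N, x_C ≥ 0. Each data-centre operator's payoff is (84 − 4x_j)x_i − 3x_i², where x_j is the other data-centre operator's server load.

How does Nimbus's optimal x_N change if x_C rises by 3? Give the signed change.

Nimbus's payoff is (84 − 4x_C)x_N − 3x_N².
∂π/∂x_N = 84 − 4x_C − 6x_N = 0, so x_N = 14 − (2/3)x_C.
The reaction-function slope is −2/3, so a 3-unit rise in x_C moves x_N by −2/3 × 3 = −2. Nimbus's best response falls — the actions are strategic substitutes.

-2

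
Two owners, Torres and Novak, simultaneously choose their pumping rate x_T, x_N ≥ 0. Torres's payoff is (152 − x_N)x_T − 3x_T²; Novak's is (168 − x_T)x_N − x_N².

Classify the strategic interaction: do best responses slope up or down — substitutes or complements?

Expanding Torres's payoff: 152x_T − x_Nx_T − 3x_T².
∂π/∂x_T = 152 − x_N − 6x_T = 0, so x_T = 76/3 − (1/6)x_N.
The best-response slope dx_T/dx_N = −1/6 < 0: the reaction function is downward-sloping, so the choices are strategic substitutes.

strategic substitutes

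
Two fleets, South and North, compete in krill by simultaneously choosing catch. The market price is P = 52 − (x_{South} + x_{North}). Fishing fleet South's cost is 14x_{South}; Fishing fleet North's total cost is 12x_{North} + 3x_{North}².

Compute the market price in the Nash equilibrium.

31.6

Fishing fleet South's profit: π = x_{South}(52 − (x_{South} + x_{North})) − 14x_{South}.
∂π/∂x_{South} = 38 − 2x_{South} − x_{North} = 0, so x_{South} = 19 − 0.5x_{North}.
For North: ∂π/∂x_{North} = 40 − 8x_{North} − x_{South} = 0 ⇒ x_{North} = 5 − 0.125x_{South}.
Plugging x_{North} into South's best response: x_{South} = 19 − 0.5(5 − 0.125x_{South}) ⇒ 0.9375x_{South} = 16.5, so x_{South} = 17.6.
Then x_{North} = 5 − 0.125·17.6 = 2.8.
Equilibrium price: P = 52 − 20.4 = 31.6.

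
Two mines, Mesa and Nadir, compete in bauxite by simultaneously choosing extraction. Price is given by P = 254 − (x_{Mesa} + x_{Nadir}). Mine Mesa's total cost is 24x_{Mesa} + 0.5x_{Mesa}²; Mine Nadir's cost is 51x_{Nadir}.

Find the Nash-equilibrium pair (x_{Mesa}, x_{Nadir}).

Mine Mesa's profit: π = x_{Mesa}(254 − (x_{Mesa} + x_{Nadir})) − 24x_{Mesa} − 0.5x_{Mesa}².
∂π/∂x_{Mesa} = 230 − 3x_{Mesa} − x_{Nadir} = 0, so x_{Mesa} = 230/3 − (1/3)x_{Nadir}.
For Nadir: ∂π/∂x_{Nadir} = 203 − 2x_{Nadir} − x_{Mesa} = 0 ⇒ x_{Nadir} = 101.5 − 0.5x_{Mesa}.
Solving the two reaction functions simultaneously: (1 − (−1/3)(−0.5))x_{Mesa} = 230/3 − (1/3)·101.5, so (5/6)x_{Mesa} = 257/6 and x_{Mesa} = 51.4.
Then x_{Nadir} = 101.5 − 0.5·51.4 = 75.8.

51.4, 75.8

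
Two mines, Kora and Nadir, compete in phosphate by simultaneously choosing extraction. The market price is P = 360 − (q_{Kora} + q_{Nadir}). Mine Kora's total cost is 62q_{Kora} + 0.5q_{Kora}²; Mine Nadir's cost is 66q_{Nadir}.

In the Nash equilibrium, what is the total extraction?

177.2

Mine Kora's profit: π = q_{Kora}(360 − (q_{Kora} + q_{Nadir})) − 62q_{Kora} − 0.5q_{Kora}².
∂π/∂q_{Kora} = 298 − 3q_{Kora} − q_{Nadir} = 0, so q_{Kora} = 298/3 − (1/3)q_{Nadir}.
For Nadir: ∂π/∂q_{Nadir} = 294 − 2q_{Nadir} − q_{Kora} = 0 ⇒ q_{Nadir} = 147 − 0.5q_{Kora}.
Solving the two reaction functions simultaneously: (1 − (−1/3)(−0.5))q_{Kora} = 298/3 − (1/3)·147, so (5/6)q_{Kora} = 151/3 and q_{Kora} = 60.4.
Then q_{Nadir} = 147 − 0.5·60.4 = 116.8.
Total extraction: 60.4 + 116.8 = 177.2.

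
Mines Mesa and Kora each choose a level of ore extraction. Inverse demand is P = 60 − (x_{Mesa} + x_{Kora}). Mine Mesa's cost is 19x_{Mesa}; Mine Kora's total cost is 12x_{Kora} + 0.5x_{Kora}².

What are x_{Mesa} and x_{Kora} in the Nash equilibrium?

Mine Mesa's profit: π = x_{Mesa}(60 − (x_{Mesa} + x_{Kora})) − 19x_{Mesa}.
∂π/∂x_{Mesa} = 41 − 2x_{Mesa} − x_{Kora} = 0, so x_{Mesa} = 20.5 − 0.5x_{Kora}.
For Kora: ∂π/∂x_{Kora} = 48 − 3x_{Kora} − x_{Mesa} = 0 ⇒ x_{Kora} = 16 − (1/3)x_{Mesa}.
Solving the two reaction functions simultaneously: (1 − (−0.5)(−1/3))x_{Mesa} = 20.5 − 0.5·16, so (5/6)x_{Mesa} = 12.5 and x_{Mesa} = 15.
Then x_{Kora} = 16 − (1/3)·15 = 11.

15, 11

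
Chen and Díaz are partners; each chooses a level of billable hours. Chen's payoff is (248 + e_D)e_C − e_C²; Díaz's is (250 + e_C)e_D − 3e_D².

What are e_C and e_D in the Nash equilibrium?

158, 68

Expanding Chen's payoff: 248e_C + e_De_C − e_C².
∂π/∂e_C = 248 + e_D − 2e_C = 0, so e_C = 124 + 0.5e_D.
Likewise for Díaz: e_D = 125/3 + (1/6)e_C.
Solving the two reaction functions simultaneously: (1 − (0.5)(1/6))e_C = 124 + 0.5·(125/3), so (11/12)e_C = 869/6 and e_C = 158.
Then e_D = 125/3 + (1/6)·158 = 68.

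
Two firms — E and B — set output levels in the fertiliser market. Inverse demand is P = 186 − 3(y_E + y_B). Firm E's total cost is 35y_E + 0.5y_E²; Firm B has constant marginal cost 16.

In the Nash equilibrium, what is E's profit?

504

Firm E's profit: π = y_E(186 − 3(y_E + y_B)) − 35y_E − 0.5y_E².
∂π/∂y_E = 151 − 7y_E − 3y_B = 0, so y_E = 151/7 − (3/7)y_B.
For B: ∂π/∂y_B = 170 − 6y_B − 3y_E = 0 ⇒ y_B = 85/3 − 0.5y_E.
Solving the two reaction functions simultaneously: (1 − (−3/7)(−0.5))y_E = 151/7 − (3/7)·(85/3), so (11/14)y_E = 66/7 and y_E = 12.
Then y_B = 85/3 − 0.5·12 = 67/3.
Price P = 186 − 3·(103/3) = 83.
E's profit: (83 − 35)·12 − 0.5(12)² = 504.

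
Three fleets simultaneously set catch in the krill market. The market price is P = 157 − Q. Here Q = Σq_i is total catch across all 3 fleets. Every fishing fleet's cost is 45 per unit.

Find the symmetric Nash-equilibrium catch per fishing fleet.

28

A representative fishing fleet's profit is π_i = q_i(157 − Q) − 45q_i, with Q = q_i + Σ_{j≠i} q_j.
First-order condition: 112 − 2q_i − Σ_{j≠i} q_j = 0.
In a symmetric equilibrium every fishing fleet chooses the same q, so Σ_{j≠i} q_j = 2q. The condition becomes 112 − 4q = 0, giving q = 112/4 = 28.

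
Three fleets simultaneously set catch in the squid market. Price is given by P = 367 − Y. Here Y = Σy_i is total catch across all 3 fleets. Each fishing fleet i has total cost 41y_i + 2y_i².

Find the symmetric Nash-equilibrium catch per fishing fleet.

40.75

A representative fishing fleet's profit is π_i = y_i(367 − Y) − 41y_i − 2y_i², with Y = y_i + Σ_{j≠i} y_j.
First-order condition: 326 − 6y_i − Σ_{j≠i} y_j = 0.
With identical fishing fleets, set every y_j = y: then 326 − 6y − 2y = 0, i.e. y = 326/8 = 40.75.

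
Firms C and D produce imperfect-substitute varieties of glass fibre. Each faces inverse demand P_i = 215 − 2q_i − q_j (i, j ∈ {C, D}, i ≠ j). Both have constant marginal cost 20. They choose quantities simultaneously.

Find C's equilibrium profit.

Firm C's profit: π = q_C(215 − 2q_C − q_D) − 20q_C.
∂π/∂q_C = 195 − 4q_C − q_D = 0 ⇒ q_C = 48.75 − 0.25q_D.
By symmetry q_D = q_C; substituting into the reaction function, 1.25q_C = 48.75 and q_C = 39.
P_C = 215 − 2·39 − 39 = 98.
Profit = (98 − 20)·39 = 3042.

3042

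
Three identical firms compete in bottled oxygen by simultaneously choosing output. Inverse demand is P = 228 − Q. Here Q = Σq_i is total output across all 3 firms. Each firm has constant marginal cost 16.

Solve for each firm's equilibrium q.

53

A representative firm's profit is π_i = q_i(228 − Q) − 16q_i, with Q = q_i + Σ_{j≠i} q_j.
First-order condition: 212 − 2q_i − Σ_{j≠i} q_j = 0.
In a symmetric equilibrium every firm chooses the same q, so Σ_{j≠i} q_j = 2q. The condition becomes 212 − 4q = 0, giving q = 212/4 = 53.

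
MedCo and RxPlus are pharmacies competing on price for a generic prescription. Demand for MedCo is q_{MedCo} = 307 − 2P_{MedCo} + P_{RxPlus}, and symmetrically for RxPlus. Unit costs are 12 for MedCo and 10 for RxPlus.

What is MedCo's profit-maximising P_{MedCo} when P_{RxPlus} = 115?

MedCo's profit: π = (P_{MedCo} − 12)(307 − 2P_{MedCo} + P_{RxPlus}).
∂π/∂P_{MedCo} = 331 − 4P_{MedCo} + P_{RxPlus} = 0 ⇒ P_{MedCo} = 82.75 + 0.25P_{RxPlus}.
At P_{RxPlus} = 115: P_{MedCo} = 82.75 + 0.25·115 = 111.5.

111.5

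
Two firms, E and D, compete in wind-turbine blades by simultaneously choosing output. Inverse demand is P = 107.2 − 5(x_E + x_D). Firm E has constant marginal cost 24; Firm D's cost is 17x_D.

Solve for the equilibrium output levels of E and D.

5.08, 6.48

Firm E's profit: π = x_E(107.2 − 5(x_E + x_D)) − 24x_E.
∂π/∂x_E = 83.2 − 10x_E − 5x_D = 0, so x_E = 8.32 − 0.5x_D.
By the same steps for D: x_D = 9.02 − 0.5x_E.
Solving the two reaction functions simultaneously: (1 − (−0.5)(−0.5))x_E = 8.32 − 0.5·9.02, so 0.75x_E = 3.81 and x_E = 5.08.
Then x_D = 9.02 − 0.5·5.08 = 6.48.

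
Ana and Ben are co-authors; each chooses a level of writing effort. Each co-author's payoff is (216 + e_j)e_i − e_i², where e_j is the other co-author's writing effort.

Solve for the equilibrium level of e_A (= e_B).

216

Ana's payoff is (216 + e_B)e_A − e_A².
∂π/∂e_A = 216 + e_B − 2e_A = 0, so e_A = 108 + 0.5e_B.
By symmetry e_B = e_A; substituting into the reaction function, 0.5e_A = 108 and e_A = 216.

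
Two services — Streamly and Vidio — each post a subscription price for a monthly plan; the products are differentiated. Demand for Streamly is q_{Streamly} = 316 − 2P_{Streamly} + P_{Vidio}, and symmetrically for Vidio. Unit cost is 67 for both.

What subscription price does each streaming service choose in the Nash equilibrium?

150

Streamly's profit: π = (P_{Streamly} − 67)(316 − 2P_{Streamly} + P_{Vidio}).
∂π/∂P_{Streamly} = 450 − 4P_{Streamly} + P_{Vidio} = 0 ⇒ P_{Streamly} = 112.5 + 0.25P_{Vidio}.
By symmetry P_{Vidio} = P_{Streamly}; substituting into the reaction function, 0.75P_{Streamly} = 112.5 and P_{Streamly} = 150.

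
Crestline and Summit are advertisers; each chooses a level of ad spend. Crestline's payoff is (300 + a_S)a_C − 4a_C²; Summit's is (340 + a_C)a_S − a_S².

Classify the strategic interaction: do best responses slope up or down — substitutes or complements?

strategic complements

Expanding Crestline's payoff: 300a_C + a_Sa_C − 4a_C².
∂π/∂a_C = 300 + a_S − 8a_C = 0, so a_C = 37.5 + 0.125a_S.
The best-response slope da_C/da_S = 0.125 > 0: the reaction function is upward-sloping, so the choices are strategic complements.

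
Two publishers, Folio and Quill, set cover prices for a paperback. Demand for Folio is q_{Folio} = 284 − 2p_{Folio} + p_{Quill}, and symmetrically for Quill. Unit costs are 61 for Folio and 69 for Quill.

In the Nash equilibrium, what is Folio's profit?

Folio's profit: π = (p_{Folio} − 61)(284 − 2p_{Folio} + p_{Quill}).
∂π/∂p_{Folio} = 406 − 4p_{Folio} + p_{Quill} = 0 ⇒ p_{Folio} = 101.5 + 0.25p_{Quill}.
Similarly p_{Quill} = 105.5 + 0.25p_{Folio}.
Solving the two reaction functions simultaneously: (1 − (0.25)(0.25))p_{Folio} = 101.5 + 0.25·105.5, so 0.9375p_{Folio} = 127.875 and p_{Folio} = 136.4.
Then p_{Quill} = 105.5 + 0.25·136.4 = 139.6.
q_{Folio} = 284 − 2·136.4 + 139.6 = 150.8.
Profit = (136.4 − 61)·150.8 = 11370.32.

11370.32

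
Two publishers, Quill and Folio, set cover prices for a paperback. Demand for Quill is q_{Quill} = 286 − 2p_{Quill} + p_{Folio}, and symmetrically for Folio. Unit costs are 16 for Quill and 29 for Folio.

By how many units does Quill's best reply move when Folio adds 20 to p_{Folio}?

5

Quill's profit: π = (p_{Quill} − 16)(286 − 2p_{Quill} + p_{Folio}).
∂π/∂p_{Quill} = 318 − 4p_{Quill} + p_{Folio} = 0 ⇒ p_{Quill} = 79.5 + 0.25p_{Folio}.
The reaction-function slope is 0.25, so a 20-unit rise in p_{Folio} moves p_{Quill} by 0.25 × 20 = 5. Quill's best response rises — the actions are strategic complements.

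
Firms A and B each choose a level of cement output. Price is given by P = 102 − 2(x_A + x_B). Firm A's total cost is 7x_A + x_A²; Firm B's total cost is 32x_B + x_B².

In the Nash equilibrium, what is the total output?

Firm A's profit: π = x_A(102 − 2(x_A + x_B)) − 7x_A − x_A².
∂π/∂x_A = 95 − 6x_A − 2x_B = 0, so x_A = 95/6 − (1/3)x_B.
By the same steps for B: x_B = 35/3 − (1/3)x_A.
Substituting the second reaction function into the first: x_A = 95/6 − (1/3)(35/3 − (1/3)x_A), which gives (8/9)x_A = 215/18 ⇒ x_A = 13.4375.
Then x_B = 35/3 − (1/3)·13.4375 = 7.1875.
Total output: 13.4375 + 7.1875 = 20.625.

20.625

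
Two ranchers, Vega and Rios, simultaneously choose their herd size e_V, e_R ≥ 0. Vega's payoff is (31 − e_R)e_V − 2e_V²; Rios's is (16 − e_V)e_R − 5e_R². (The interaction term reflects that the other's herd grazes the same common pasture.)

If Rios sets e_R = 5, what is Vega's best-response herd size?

6.5

Expanding Vega's payoff: 31e_V − e_Re_V − 2e_V².
∂π/∂e_V = 31 − e_R − 4e_V = 0, so e_V = 7.75 − 0.25e_R.
At e_R = 5: e_V = 7.75 − 0.25·5 = 6.5.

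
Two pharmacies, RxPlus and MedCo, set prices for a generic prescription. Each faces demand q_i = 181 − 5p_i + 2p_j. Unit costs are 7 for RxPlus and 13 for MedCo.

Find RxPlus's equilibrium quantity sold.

RxPlus's profit: π = (p_{RxPlus} − 7)(181 − 5p_{RxPlus} + 2p_{MedCo}).
∂π/∂p_{RxPlus} = 216 − 10p_{RxPlus} + 2p_{MedCo} = 0 ⇒ p_{RxPlus} = 21.6 + 0.2p_{MedCo}.
Similarly p_{MedCo} = 24.6 + 0.2p_{RxPlus}.
Substituting the second reaction function into the first: p_{RxPlus} = 21.6 + 0.2(24.6 + 0.2p_{RxPlus}), which gives 0.96p_{RxPlus} = 26.52 ⇒ p_{RxPlus} = 27.625.
Then p_{MedCo} = 24.6 + 0.2·27.625 = 30.125.
q_{RxPlus} = 181 − 5·27.625 + 2·30.125 = 103.125.

103.125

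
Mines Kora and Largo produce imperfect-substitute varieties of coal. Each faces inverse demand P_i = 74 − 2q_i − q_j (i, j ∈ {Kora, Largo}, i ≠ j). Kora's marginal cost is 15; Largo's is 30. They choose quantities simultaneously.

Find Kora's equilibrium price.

Mine Kora's profit: π = q_{Kora}(74 − 2q_{Kora} − q_{Largo}) − 15q_{Kora}.
∂π/∂q_{Kora} = 59 − 4q_{Kora} − q_{Largo} = 0 ⇒ q_{Kora} = 14.75 − 0.25q_{Largo}.
Similarly q_{Largo} = 11 − 0.25q_{Kora}.
Substituting the second reaction function into the first: q_{Kora} = 14.75 − 0.25(11 − 0.25q_{Kora}), which gives 0.9375q_{Kora} = 12 ⇒ q_{Kora} = 12.8.
Then q_{Largo} = 11 − 0.25·12.8 = 7.8.
P_{Kora} = 74 − 2·12.8 − 7.8 = 40.6.

40.6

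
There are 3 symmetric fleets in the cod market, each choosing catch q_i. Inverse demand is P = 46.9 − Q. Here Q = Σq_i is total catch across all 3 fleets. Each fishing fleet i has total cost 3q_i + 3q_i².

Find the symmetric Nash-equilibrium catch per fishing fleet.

4.39

A representative fishing fleet's profit is π_i = q_i(46.9 − Q) − 3q_i − 3q_i², with Q = q_i + Σ_{j≠i} q_j.
First-order condition: 43.9 − 8q_i − Σ_{j≠i} q_j = 0.
Imposing symmetry (q_j = q for all j) turns Σ_{j≠i} q_j into 2q, so 43.9 = 10q and q = 4.39.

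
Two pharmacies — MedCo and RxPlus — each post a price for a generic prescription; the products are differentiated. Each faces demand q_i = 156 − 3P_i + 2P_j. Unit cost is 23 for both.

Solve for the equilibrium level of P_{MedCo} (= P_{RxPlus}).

56.25

MedCo's profit: π = (P_{MedCo} − 23)(156 − 3P_{MedCo} + 2P_{RxPlus}).
∂π/∂P_{MedCo} = 225 − 6P_{MedCo} + 2P_{RxPlus} = 0 ⇒ P_{MedCo} = 37.5 + (1/3)P_{RxPlus}.
By symmetry P_{RxPlus} = P_{MedCo}; substituting into the reaction function, (2/3)P_{MedCo} = 37.5 and P_{MedCo} = 56.25.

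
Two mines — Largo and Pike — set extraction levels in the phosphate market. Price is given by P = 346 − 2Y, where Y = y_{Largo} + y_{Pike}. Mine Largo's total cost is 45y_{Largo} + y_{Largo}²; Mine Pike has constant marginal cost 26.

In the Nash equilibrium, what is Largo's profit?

Mine Largo's profit: π = y_{Largo}(346 − 2(y_{Largo} + y_{Pike})) − 45y_{Largo} − y_{Largo}².
∂π/∂y_{Largo} = 301 − 6y_{Largo} − 2y_{Pike} = 0, so y_{Largo} = 301/6 − (1/3)y_{Pike}.
For Pike: ∂π/∂y_{Pike} = 320 − 4y_{Pike} − 2y_{Largo} = 0 ⇒ y_{Pike} = 80 − 0.5y_{Largo}.
Substituting the second reaction function into the first: y_{Largo} = 301/6 − (1/3)(80 − 0.5y_{Largo}), which gives (5/6)y_{Largo} = 23.5 ⇒ y_{Largo} = 28.2.
Then y_{Pike} = 80 − 0.5·28.2 = 65.9.
Price P = 346 − 2·94.1 = 157.8.
Largo's profit: (157.8 − 45)·28.2 − (28.2)² = 2385.72.

2385.72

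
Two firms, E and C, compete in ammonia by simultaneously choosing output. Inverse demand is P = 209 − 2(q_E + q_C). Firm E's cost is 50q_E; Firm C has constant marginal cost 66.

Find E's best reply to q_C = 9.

35.25

Firm E's profit: π = q_E(209 − 2(q_E + q_C)) − 50q_E.
∂π/∂q_E = 159 − 4q_E − 2q_C = 0, so q_E = 39.75 − 0.5q_C.
At q_C = 9: q_E = 39.75 − 0.5·9 = 35.25.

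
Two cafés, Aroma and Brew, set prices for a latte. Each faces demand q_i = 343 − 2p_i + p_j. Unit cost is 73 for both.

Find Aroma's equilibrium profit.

16200

Aroma's profit: π = (p_{Aroma} − 73)(343 − 2p_{Aroma} + p_{Brew}).
∂π/∂p_{Aroma} = 489 − 4p_{Aroma} + p_{Brew} = 0 ⇒ p_{Aroma} = 122.25 + 0.25p_{Brew}.
The game is symmetric, so in equilibrium p_{Brew} = p_{Aroma}: the reaction function gives 0.75p_{Aroma} = 122.25, hence p_{Aroma} = 163.
q_{Aroma} = 343 − 2·163 + 163 = 180.
Profit = (163 − 73)·180 = 16200.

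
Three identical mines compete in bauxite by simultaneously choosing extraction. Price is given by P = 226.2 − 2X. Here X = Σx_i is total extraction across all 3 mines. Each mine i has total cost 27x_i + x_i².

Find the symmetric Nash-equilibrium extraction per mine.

19.92

A representative mine's profit is π_i = x_i(226.2 − 2X) − 27x_i − x_i², with X = x_i + Σ_{j≠i} x_j.
First-order condition: 199.2 − 6x_i − 2Σ_{j≠i} x_j = 0.
With identical mines, set every x_j = x: then 199.2 − 6x − 4x = 0, i.e. x = 199.2/10 = 19.92.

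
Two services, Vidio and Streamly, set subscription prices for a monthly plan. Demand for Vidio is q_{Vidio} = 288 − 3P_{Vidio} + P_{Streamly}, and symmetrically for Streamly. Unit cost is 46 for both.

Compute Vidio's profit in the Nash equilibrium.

Vidio's profit: π = (P_{Vidio} − 46)(288 − 3P_{Vidio} + P_{Streamly}).
∂π/∂P_{Vidio} = 426 − 6P_{Vidio} + P_{Streamly} = 0 ⇒ P_{Vidio} = 71 + (1/6)P_{Streamly}.
By symmetry P_{Streamly} = P_{Vidio}; substituting into the reaction function, (5/6)P_{Vidio} = 71 and P_{Vidio} = 85.2.
q_{Vidio} = 288 − 3·85.2 + 85.2 = 117.6.
Profit = (85.2 − 46)·117.6 = 4609.92.

4609.92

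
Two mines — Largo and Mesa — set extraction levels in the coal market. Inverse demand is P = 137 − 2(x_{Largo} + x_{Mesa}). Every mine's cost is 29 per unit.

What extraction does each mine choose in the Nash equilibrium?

Mine Largo's profit: π = x_{Largo}(137 − 2(x_{Largo} + x_{Mesa})) − 29x_{Largo}.
∂π/∂x_{Largo} = 108 − 4x_{Largo} − 2x_{Mesa} = 0, so x_{Largo} = 27 − 0.5x_{Mesa}.
Setting x_{Largo} = x_{Mesa} in the reaction function: x_{Largo} = 27 − 0.5x_{Largo}, so x_{Largo} = 27 / 1.5 = 18.

18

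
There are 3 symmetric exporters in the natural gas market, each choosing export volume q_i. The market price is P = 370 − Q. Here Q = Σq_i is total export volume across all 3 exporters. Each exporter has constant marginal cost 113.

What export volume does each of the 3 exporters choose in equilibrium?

64.25

A representative exporter's profit is π_i = q_i(370 − Q) − 113q_i, with Q = q_i + Σ_{j≠i} q_j.
First-order condition: 257 − 2q_i − Σ_{j≠i} q_j = 0.
With identical exporters, set every q_j = q: then 257 − 2q − 2q = 0, i.e. q = 257/4 = 64.25.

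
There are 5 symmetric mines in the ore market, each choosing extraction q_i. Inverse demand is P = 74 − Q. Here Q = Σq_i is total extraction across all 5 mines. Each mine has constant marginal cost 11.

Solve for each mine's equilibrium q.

A representative mine's profit is π_i = q_i(74 − Q) − 11q_i, with Q = q_i + Σ_{j≠i} q_j.
First-order condition: 63 − 2q_i − Σ_{j≠i} q_j = 0.
In a symmetric equilibrium every mine chooses the same q, so Σ_{j≠i} q_j = 4q. The condition becomes 63 − 6q = 0, giving q = 63/6 = 10.5.

10.5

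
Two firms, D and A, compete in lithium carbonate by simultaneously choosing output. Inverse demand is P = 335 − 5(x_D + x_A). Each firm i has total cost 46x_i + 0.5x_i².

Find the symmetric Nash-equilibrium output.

18.0625

Firm D's profit: π = x_D(335 − 5(x_D + x_A)) − 46x_D − 0.5x_D².
∂π/∂x_D = 289 − 11x_D − 5x_A = 0, so x_D = 289/11 − (5/11)x_A.
Setting x_D = x_A in the reaction function: x_D = 289/11 − (5/11)x_D, so x_D = (289/11) / (16/11) = 18.0625.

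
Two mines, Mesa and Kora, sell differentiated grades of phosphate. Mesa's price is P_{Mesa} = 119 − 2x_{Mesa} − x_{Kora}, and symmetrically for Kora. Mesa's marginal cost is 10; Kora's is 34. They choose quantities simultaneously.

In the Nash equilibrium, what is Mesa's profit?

Mine Mesa's profit: π = x_{Mesa}(119 − 2x_{Mesa} − x_{Kora}) − 10x_{Mesa}.
∂π/∂x_{Mesa} = 109 − 4x_{Mesa} − x_{Kora} = 0 ⇒ x_{Mesa} = 27.25 − 0.25x_{Kora}.
Similarly x_{Kora} = 21.25 − 0.25x_{Mesa}.
Substituting the second reaction function into the first: x_{Mesa} = 27.25 − 0.25(21.25 − 0.25x_{Mesa}), which gives 0.9375x_{Mesa} = 21.9375 ⇒ x_{Mesa} = 23.4.
Then x_{Kora} = 21.25 − 0.25·23.4 = 15.4.
P_{Mesa} = 119 − 2·23.4 − 15.4 = 56.8.
Profit = (56.8 − 10)·23.4 = 1095.12.

1095.12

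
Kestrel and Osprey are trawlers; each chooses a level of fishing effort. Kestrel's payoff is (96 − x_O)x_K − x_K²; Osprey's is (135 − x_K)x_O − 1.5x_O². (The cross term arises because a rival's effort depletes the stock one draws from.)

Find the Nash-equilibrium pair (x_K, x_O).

30.6, 34.8

Expanding Kestrel's payoff: 96x_K − x_Ox_K − x_K².
∂π/∂x_K = 96 − x_O − 2x_K = 0, so x_K = 48 − 0.5x_O.
Likewise for Osprey: x_O = 45 − (1/3)x_K.
Substituting the second reaction function into the first: x_K = 48 − 0.5(45 − (1/3)x_K), which gives (5/6)x_K = 25.5 ⇒ x_K = 30.6.
Then x_O = 45 − (1/3)·30.6 = 34.8.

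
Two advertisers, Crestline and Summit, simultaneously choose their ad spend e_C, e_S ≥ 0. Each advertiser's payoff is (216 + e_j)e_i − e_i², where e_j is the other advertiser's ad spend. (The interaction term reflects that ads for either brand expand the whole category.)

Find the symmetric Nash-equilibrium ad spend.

216

Crestline's payoff is (216 + e_S)e_C − e_C².
∂π/∂e_C = 216 + e_S − 2e_C = 0, so e_C = 108 + 0.5e_S.
Setting e_C = e_S in the reaction function: e_C = 108 + 0.5e_C, so e_C = 108 / 0.5 = 216.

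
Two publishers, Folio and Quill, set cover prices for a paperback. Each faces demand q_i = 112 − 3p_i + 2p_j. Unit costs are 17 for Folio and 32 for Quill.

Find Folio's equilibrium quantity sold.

79.6875

Folio's profit: π = (p_{Folio} − 17)(112 − 3p_{Folio} + 2p_{Quill}).
∂π/∂p_{Folio} = 163 − 6p_{Folio} + 2p_{Quill} = 0 ⇒ p_{Folio} = 163/6 + (1/3)p_{Quill}.
Similarly p_{Quill} = 104/3 + (1/3)p_{Folio}.
Substituting the second reaction function into the first: p_{Folio} = 163/6 + (1/3)(104/3 + (1/3)p_{Folio}), which gives (8/9)p_{Folio} = 697/18 ⇒ p_{Folio} = 43.5625.
Then p_{Quill} = 104/3 + (1/3)·43.5625 = 49.1875.
q_{Folio} = 112 − 3·43.5625 + 2·49.1875 = 79.6875.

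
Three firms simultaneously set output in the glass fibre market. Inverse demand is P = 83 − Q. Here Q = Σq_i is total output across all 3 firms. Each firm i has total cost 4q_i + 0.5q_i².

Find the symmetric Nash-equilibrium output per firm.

A representative firm's profit is π_i = q_i(83 − Q) − 4q_i − 0.5q_i², with Q = q_i + Σ_{j≠i} q_j.
First-order condition: 79 − 3q_i − Σ_{j≠i} q_j = 0.
With identical firms, set every q_j = q: then 79 − 3q − 2q = 0, i.e. q = 79/5 = 15.8.

15.8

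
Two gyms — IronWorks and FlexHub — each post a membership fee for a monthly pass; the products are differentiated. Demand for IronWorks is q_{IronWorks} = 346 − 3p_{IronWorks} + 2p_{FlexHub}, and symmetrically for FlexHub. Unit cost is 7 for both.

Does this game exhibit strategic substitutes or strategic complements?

IronWorks's profit: π = (p_{IronWorks} − 7)(346 − 3p_{IronWorks} + 2p_{FlexHub}).
∂π/∂p_{IronWorks} = 367 − 6p_{IronWorks} + 2p_{FlexHub} = 0 ⇒ p_{IronWorks} = 367/6 + (1/3)p_{FlexHub}.
The best-response slope dp_{IronWorks}/dp_{FlexHub} = 1/3 > 0: the reaction function is upward-sloping, so the choices are strategic complements.

strategic complements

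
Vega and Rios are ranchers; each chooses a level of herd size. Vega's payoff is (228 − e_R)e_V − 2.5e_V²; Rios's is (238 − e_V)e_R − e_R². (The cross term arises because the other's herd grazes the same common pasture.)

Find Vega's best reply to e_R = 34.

38.8

Expanding Vega's payoff: 228e_V − e_Re_V − 2.5e_V².
∂π/∂e_V = 228 − e_R − 5e_V = 0, so e_V = 45.6 − 0.2e_R.
At e_R = 34: e_V = 45.6 − 0.2·34 = 38.8.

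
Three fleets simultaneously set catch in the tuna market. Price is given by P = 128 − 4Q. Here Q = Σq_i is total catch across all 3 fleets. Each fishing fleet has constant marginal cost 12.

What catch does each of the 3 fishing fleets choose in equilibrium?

7.25

A representative fishing fleet's profit is π_i = q_i(128 − 4Q) − 12q_i, with Q = q_i + Σ_{j≠i} q_j.
First-order condition: 116 − 8q_i − 4Σ_{j≠i} q_j = 0.
With identical fishing fleets, set every q_j = q: then 116 − 8q − 8q = 0, i.e. q = 116/16 = 7.25.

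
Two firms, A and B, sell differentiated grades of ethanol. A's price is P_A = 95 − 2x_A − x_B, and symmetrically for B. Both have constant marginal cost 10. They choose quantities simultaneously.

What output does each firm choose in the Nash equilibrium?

Firm A's profit: π = x_A(95 − 2x_A − x_B) − 10x_A.
∂π/∂x_A = 85 − 4x_A − x_B = 0 ⇒ x_A = 21.25 − 0.25x_B.
The game is symmetric, so in equilibrium x_B = x_A: the reaction function gives 1.25x_A = 21.25, hence x_A = 17.

17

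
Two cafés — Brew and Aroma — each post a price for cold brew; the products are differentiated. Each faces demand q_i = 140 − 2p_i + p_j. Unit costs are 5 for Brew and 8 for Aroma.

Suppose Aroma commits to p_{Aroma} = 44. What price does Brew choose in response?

48.5

Brew's profit: π = (p_{Brew} − 5)(140 − 2p_{Brew} + p_{Aroma}).
∂π/∂p_{Brew} = 150 − 4p_{Brew} + p_{Aroma} = 0 ⇒ p_{Brew} = 37.5 + 0.25p_{Aroma}.
At p_{Aroma} = 44: p_{Brew} = 37.5 + 0.25·44 = 48.5.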